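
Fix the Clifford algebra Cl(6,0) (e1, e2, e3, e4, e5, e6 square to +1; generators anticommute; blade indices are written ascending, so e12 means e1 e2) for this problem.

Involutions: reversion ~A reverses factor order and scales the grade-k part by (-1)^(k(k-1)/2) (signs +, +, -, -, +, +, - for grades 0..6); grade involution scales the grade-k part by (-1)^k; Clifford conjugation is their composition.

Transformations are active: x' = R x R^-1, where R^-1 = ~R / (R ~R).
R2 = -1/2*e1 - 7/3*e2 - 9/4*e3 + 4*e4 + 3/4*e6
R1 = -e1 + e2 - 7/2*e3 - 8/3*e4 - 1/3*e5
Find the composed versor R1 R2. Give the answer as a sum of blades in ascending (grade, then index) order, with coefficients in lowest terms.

Distribute over the terms of R1 (each basis-blade product reordered to ascending indices, repeated generators contracted through their squares):
(-e1) R2 = 1/2 + 7/3*e12 + 9/4*e13 - 4*e14 - 3/4*e16
(e2) R2 = -7/3 + 1/2*e12 - 9/4*e23 + 4*e24 + 3/4*e26
(-7/2*e3) R2 = 63/8 - 7/4*e13 - 49/6*e23 - 14*e34 - 21/8*e36
(-8/3*e4) R2 = -32/3 - 4/3*e14 - 56/9*e24 - 6*e34 - 2*e46
(-1/3*e5) R2 = -1/6*e15 - 7/9*e25 - 3/4*e35 + 4/3*e45 - 1/4*e56
Summing the partial products and collecting blades:
Answer: -37/8 + 17/6*e12 + 1/2*e13 - 16/3*e14 - 1/6*e15 - 3/4*e16 - 125/12*e23 - 20/9*e24 - 7/9*e25 + 3/4*e26 - 20*e34 - 3/4*e35 - 21/8*e36 + 4/3*e45 - 2*e46 - 1/4*e56


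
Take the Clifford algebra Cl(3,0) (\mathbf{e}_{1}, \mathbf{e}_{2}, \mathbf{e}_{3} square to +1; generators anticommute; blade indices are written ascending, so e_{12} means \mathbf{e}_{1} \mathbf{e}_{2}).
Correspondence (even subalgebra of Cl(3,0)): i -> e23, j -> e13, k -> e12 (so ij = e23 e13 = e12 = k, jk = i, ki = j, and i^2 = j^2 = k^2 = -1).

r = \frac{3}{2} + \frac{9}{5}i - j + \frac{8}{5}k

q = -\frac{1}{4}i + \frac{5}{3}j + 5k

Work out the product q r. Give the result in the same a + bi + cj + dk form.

In blades: q = 5 e_{12} + \frac{5}{3} e_{13} - \frac{1}{4} e_{23}, r = \frac{3}{2} + \frac{8}{5} e_{12} - e_{13} + \frac{9}{5} e_{23}.
Distribute q over r term by term (generator squares from the signature, products reordered to ascending indices): (5 e_{12})*r = -8 + \frac{15}{2} e_{12} + 9 e_{13} + 5 e_{23}; (\frac{5}{3} e_{13})*r = \frac{5}{3} - 3 e_{12} + \frac{5}{2} e_{13} + \frac{8}{3} e_{23}; (-\frac{1}{4} e_{23})*r = \frac{9}{20} + \frac{1}{4} e_{12} + \frac{2}{5} e_{13} - \frac{3}{8} e_{23}.
Sum: -\frac{353}{60} + \frac{19}{4} e_{12} + \frac{119}{10} e_{13} + \frac{175}{24} e_{23}; translating back through the correspondence:
Answer: -\frac{353}{60} + \frac{175}{24}i + \frac{119}{10}j + \frac{19}{4}k


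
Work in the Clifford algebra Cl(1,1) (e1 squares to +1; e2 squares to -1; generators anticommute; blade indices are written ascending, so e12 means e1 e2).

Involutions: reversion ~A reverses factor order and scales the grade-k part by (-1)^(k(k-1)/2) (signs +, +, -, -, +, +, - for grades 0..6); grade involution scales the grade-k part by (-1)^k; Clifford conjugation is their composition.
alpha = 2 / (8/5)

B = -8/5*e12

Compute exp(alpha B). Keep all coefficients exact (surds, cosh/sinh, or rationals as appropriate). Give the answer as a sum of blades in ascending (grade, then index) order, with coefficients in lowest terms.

B^2 = (-8/5)^2*(e12)^2 = 64/25*(+1) = 64/25 (a basis 2-blade squares to minus the product of its generators' squares).
B^2 = 64/25 — B^2 > 0, so the exponential closes hyperbolically: l = 8/5, alpha*l = 2, so exp(alpha B) = cosh(2) + (sinh(2)/(8/5))*B = cosh(2) + (5*sinh(2)/8)*B.
Answer: cosh(2) - sinh(2)*e12


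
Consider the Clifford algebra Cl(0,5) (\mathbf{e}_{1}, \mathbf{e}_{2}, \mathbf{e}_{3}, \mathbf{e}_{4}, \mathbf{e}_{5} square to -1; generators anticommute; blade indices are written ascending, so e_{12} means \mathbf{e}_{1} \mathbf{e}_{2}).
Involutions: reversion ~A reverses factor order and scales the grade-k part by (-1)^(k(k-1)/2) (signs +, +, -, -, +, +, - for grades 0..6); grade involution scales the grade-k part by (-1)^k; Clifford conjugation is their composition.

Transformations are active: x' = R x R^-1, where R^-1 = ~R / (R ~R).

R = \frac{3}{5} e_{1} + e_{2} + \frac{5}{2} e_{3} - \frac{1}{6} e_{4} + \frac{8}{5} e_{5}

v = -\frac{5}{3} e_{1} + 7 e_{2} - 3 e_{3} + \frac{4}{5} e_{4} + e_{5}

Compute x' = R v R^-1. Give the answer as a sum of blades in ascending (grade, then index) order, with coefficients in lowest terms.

~R = \frac{3}{5} e_{1} + e_{2} + \frac{5}{2} e_{3} - \frac{1}{6} e_{4} + \frac{8}{5} e_{5}, and R ~R = -\frac{4589}{450}, so R^-1 = ~R / (-\frac{4589}{450}).
R v = \frac{1}{30} + \frac{88}{15} e_{12} + \frac{71}{30} e_{13} + \frac{91}{450} e_{14} + \frac{49}{15} e_{15} - \frac{41}{2} e_{23} + \frac{59}{30} e_{24} - \frac{51}{5} e_{25} + \frac{3}{2} e_{34} + \frac{73}{10} e_{35} - \frac{217}{150} e_{45}
Answer: \frac{22891}{13767} e_{1} - \frac{32153}{4589} e_{2} + \frac{13692}{4589} e_{3} - \frac{18331}{22945} e_{4} - \frac{4637}{4589} e_{5}


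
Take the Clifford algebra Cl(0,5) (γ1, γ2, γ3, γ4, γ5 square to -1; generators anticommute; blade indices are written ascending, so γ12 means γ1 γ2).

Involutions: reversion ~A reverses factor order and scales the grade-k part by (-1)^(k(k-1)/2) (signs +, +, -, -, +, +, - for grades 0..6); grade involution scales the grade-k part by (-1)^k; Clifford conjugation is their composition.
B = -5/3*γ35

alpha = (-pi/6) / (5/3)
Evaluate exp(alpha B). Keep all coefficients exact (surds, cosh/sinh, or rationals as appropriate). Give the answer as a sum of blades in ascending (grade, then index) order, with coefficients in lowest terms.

B^2 = (-5/3)^2*(γ35)^2 = 25/9*(-1) = -25/9 (a basis 2-blade squares to minus the product of its generators' squares).
B^2 = -25/9 — since the square is negative, the closed form is circular: l = 5/3, alpha*l = -pi/6, so exp(alpha B) = cos(-pi/6) + (sin(-pi/6)/(5/3))*B = sqrt(3)/2 + (-3/10)*B.
Answer: sqrt(3)/2 + 1/2*γ35


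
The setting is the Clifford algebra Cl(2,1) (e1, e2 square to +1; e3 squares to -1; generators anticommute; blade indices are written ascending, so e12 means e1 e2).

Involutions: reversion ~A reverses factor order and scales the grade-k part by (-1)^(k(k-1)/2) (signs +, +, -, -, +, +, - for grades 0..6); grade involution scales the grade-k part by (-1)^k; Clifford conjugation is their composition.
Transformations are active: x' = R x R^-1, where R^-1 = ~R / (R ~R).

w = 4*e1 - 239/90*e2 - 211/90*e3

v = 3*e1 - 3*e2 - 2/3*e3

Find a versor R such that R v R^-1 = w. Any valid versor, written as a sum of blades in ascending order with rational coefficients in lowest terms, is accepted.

R = v + w = 7*e1 - 509/90*e2 - 271/90*e3 works: the equal norms (158/9) guarantee its sandwich swaps v into w.
Answer: 7*e1 - 509/90*e2 - 271/90*e3


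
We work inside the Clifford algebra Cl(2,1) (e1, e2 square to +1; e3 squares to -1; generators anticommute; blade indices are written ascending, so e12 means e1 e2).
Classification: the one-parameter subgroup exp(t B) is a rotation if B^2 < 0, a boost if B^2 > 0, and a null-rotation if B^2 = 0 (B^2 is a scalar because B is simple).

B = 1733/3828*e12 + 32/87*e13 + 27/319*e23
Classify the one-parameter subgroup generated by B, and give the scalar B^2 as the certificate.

B^2 term by term: the squares give (1733/3828)^2*(e12)^2 + (32/87)^2*(e13)^2 + (27/319)^2*(e23)^2 = 3003289/14653584*(-1) + 1024/7569*(+1) + 729/101761*(+1) = -1/16 (each basis 2-blade squares to minus the product of its generators' squares); cross terms between blades sharing an index anticommute and cancel. So B^2 = -1/16.
Answer: rotation, certificate B^2 = -1/16. One invariant decides it: the square -1/16 survives every conjugation, and its sign is exactly the classification.


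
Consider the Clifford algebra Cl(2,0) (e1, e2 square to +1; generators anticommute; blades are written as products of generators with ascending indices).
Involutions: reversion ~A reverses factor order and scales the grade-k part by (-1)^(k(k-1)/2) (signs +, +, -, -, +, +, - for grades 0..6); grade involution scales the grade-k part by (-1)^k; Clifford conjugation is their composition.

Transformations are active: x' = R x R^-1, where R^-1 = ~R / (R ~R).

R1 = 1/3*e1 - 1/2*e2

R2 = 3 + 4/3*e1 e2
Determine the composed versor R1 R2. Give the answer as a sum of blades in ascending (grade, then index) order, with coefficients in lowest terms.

Distribute over the terms of R1 (each basis-blade product reordered to ascending indices, repeated generators contracted through their squares):
(1/3*e1) R2 = e1 + 4/9*e2
(-1/2*e2) R2 = 2/3*e1 - 3/2*e2
Summing the partial products and collecting blades:
Answer: 5/3*e1 - 19/18*e2


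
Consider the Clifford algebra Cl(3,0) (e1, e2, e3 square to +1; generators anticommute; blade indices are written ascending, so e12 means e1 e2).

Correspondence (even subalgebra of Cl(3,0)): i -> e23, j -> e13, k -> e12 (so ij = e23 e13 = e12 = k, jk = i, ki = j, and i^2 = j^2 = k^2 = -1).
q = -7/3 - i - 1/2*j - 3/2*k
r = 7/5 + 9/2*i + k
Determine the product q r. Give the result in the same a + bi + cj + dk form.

In blades: q = -7/3 - 3/2*e12 - 1/2*e13 - e23, r = 7/5 + e12 + 9/2*e23.
Distribute q over r term by term (generator squares from the signature, products reordered to ascending indices): (-7/3)*r = -49/15 - 7/3*e12 - 21/2*e23; (-3/2*e12)*r = 3/2 - 21/10*e12 - 27/4*e13; (-1/2*e13)*r = 9/4*e12 - 7/10*e13 - 1/2*e23; (-e23)*r = 9/2 + e13 - 7/5*e23.
Sum: 41/15 - 131/60*e12 - 129/20*e13 - 62/5*e23; translating back through the correspondence:
Answer: 41/15 - 62/5*i - 129/20*j - 131/60*k


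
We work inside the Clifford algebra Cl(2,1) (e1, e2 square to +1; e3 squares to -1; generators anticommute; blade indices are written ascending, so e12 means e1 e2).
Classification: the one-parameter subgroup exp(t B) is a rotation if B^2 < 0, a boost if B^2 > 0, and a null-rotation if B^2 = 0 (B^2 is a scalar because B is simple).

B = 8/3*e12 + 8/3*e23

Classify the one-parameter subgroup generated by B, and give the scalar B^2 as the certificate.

B^2 term by term: the squares give (8/3)^2*(e12)^2 + (8/3)^2*(e23)^2 = 64/9*(-1) + 64/9*(+1) = 0 (each basis 2-blade squares to minus the product of its generators' squares); cross terms between blades sharing an index anticommute and cancel. So B^2 = 0.
Answer: null-rotation, certificate B^2 = 0. Check the certificate: B^2 = 0, and that sign is decisive whatever form B takes.


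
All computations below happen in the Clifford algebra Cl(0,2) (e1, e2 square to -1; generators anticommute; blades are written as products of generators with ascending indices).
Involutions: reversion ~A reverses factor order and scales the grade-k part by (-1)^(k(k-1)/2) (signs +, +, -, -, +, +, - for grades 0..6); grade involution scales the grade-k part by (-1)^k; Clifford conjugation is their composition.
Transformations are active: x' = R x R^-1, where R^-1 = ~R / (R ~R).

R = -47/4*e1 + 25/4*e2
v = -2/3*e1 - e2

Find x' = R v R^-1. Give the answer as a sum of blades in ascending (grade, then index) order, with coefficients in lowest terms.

~R = -47/4*e1 + 25/4*e2, and R ~R = -1417/8, so R^-1 = ~R / (-1417/8).
R v = -19/12 + 191/12*e1 e2
Answer: 647/1417*e1 + 4726/4251*e2


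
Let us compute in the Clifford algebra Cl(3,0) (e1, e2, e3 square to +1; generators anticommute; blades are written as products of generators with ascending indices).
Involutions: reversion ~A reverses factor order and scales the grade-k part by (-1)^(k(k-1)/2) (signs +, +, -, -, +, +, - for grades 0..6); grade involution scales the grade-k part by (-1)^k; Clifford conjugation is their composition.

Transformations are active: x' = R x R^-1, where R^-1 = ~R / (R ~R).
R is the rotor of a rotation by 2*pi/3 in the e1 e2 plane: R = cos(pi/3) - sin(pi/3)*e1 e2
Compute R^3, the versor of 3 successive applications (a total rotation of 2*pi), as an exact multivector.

The rotor phase is half the rotation angle and phases add under composition, so 3 steps in the e1 e2 plane accumulate phase 3*(pi/3) = pi: R^3 = cos(pi) - sin(pi)*e1 e2.
cos(pi) = -1 and sin(pi) = 0, so R^3 = -1. The total rotation 2*pi is 1 full turn, so every vector returns to itself, yet the rotor is -1, on the OTHER sheet of the double cover (an odd number of 2*pi turns).
Answer: -1


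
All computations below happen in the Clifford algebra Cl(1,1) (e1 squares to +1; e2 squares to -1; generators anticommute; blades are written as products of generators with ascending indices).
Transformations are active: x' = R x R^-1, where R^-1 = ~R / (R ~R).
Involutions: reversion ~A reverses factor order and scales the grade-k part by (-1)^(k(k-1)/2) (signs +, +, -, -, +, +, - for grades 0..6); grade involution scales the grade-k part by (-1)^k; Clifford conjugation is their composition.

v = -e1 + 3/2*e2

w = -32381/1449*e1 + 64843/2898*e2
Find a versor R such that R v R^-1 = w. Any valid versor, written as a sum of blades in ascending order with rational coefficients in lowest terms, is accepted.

Here q(v) = q(w) = -5/4; the classical choice R = v + w = -33830/1449*e1 + 34595/1449*e2 then realises v -> w under the sandwich.
Answer: -33830/1449*e1 + 34595/1449*e2


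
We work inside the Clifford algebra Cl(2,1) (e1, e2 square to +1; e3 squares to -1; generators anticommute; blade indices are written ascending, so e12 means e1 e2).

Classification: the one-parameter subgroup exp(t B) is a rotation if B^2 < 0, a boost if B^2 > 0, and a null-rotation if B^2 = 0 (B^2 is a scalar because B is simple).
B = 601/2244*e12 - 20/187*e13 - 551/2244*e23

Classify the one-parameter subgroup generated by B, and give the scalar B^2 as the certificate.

B^2 term by term: the squares give (601/2244)^2*(e12)^2 + (-20/187)^2*(e13)^2 + (-551/2244)^2*(e23)^2 = 361201/5035536*(-1) + 400/34969*(+1) + 303601/5035536*(+1) = 0 (each basis 2-blade squares to minus the product of its generators' squares); cross terms between blades sharing an index anticommute and cancel. So B^2 = 0.
Answer: null-rotation, certificate B^2 = 0. B^2 = 0 is basis-independent, so its sign is the whole story.


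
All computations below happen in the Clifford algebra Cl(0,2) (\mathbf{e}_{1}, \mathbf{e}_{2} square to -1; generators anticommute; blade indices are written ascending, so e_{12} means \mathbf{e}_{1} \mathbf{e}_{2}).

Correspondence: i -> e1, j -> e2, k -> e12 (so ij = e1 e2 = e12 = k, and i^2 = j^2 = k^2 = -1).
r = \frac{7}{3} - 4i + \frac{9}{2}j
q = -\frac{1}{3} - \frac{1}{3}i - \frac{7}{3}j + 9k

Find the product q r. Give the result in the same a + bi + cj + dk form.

In blades: q = -\frac{1}{3} - \frac{1}{3} e_{1} - \frac{7}{3} e_{2} + 9 e_{12}, r = \frac{7}{3} - 4 e_{1} + \frac{9}{2} e_{2}.
Distribute q over r term by term (generator squares from the signature, products reordered to ascending indices): (-\frac{1}{3})*r = -\frac{7}{9} + \frac{4}{3} e_{1} - \frac{3}{2} e_{2}; (-\frac{1}{3} e_{1})*r = -\frac{4}{3} - \frac{7}{9} e_{1} - \frac{3}{2} e_{12}; (-\frac{7}{3} e_{2})*r = \frac{21}{2} - \frac{49}{9} e_{2} - \frac{28}{3} e_{12}; (9 e_{12})*r = -\frac{81}{2} e_{1} - 36 e_{2} + 21 e_{12}.
Sum: \frac{151}{18} - \frac{719}{18} e_{1} - \frac{773}{18} e_{2} + \frac{61}{6} e_{12}; translating back through the correspondence:
Answer: \frac{151}{18} - \frac{719}{18}i - \frac{773}{18}j + \frac{61}{6}k


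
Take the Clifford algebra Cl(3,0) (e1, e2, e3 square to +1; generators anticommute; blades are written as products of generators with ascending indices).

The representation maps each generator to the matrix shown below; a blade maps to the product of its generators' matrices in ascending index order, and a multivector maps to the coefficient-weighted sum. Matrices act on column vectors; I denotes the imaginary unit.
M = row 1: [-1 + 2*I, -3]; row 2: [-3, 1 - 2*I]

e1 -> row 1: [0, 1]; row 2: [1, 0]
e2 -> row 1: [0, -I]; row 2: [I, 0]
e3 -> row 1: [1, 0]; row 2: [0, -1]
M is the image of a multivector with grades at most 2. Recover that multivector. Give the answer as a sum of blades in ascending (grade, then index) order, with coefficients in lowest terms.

Method: 1, rho(e1), rho(e2), rho(e3) form a trace-orthogonal basis of the 2x2 complex matrices (tr(X Y) = 2 if X = Y, else 0), so M = m0*1 + m1*rho(e1) + m2*rho(e2) + m3*rho(e3) with m0 = tr(M)/2 = 0, m1 = tr(M rho(e1))/2 = -3, m2 = tr(M rho(e2))/2 = 0, m3 = tr(M rho(e3))/2 = -1 + 2*I.
Multiplying table entries, the bivector images are rho(e1 e2) = I*rho(e3), rho(e1 e3) = -I*rho(e2), rho(e2 e3) = I*rho(e1); with real blade coefficients the real parts of m0..m3 are the coefficients of 1, e1, e2, e3 and the imaginary parts give the bivectors (e2 e3: Im m1, e1 e3: -Im m2, e1 e2: Im m3).
Answer: -3*e1 - e3 + 2*e1 e2


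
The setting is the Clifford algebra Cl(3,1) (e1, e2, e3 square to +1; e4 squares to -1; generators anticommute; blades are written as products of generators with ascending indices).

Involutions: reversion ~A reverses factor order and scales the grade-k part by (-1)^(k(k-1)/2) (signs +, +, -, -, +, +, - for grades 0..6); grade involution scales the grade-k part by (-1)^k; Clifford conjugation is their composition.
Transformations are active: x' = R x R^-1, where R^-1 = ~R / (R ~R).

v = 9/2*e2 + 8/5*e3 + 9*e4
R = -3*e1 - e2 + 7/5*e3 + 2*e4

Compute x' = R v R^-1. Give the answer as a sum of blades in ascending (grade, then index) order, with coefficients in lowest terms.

~R = -3*e1 - e2 + 7/5*e3 + 2*e4, and R ~R = 199/25, so R^-1 = ~R / (199/25).
R v = -1013/50 - 27/2*e1 e2 - 24/5*e1 e3 - 27*e1 e4 - 79/10*e2 e3 - 18*e2 e4 + 47/5*e3 e4
Answer: 3039/199*e1 + 235/398*e2 - 8683/995*e3 - 3817/199*e4


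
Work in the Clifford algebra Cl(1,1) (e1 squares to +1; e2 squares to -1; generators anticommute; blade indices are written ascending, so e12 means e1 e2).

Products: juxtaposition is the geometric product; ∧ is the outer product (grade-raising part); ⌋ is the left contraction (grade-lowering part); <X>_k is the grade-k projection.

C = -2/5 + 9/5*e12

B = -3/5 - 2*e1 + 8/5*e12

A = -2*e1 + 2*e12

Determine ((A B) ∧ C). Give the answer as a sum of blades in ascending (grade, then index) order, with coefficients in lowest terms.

step 1: 36/5 + 6/5*e1 + 4/5*e2 - 6/5*e12
step 2: -72/25 - 12/25*e1 - 8/25*e2 + 336/25*e12
Answer: -72/25 - 12/25*e1 - 8/25*e2 + 336/25*e12


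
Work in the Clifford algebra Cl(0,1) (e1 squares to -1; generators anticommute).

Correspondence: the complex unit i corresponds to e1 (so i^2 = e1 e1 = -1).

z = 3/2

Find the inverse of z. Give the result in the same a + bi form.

In blades: z = 3/2.
With qbar = 3/2 (scalar fixed, mapped units negated), z qbar = 9/4 (the sum of squared coefficients), so z^-1 = qbar / (9/4) = 2/3; translating back:
Answer: 2/3


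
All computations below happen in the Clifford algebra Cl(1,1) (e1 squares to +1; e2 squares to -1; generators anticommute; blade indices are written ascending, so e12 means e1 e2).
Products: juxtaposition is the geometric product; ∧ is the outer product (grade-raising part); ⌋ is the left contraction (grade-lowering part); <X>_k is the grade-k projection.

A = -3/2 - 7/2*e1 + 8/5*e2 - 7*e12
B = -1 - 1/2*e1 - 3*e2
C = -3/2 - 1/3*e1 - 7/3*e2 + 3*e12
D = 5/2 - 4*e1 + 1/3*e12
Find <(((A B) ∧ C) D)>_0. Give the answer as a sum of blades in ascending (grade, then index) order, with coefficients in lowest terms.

step 1: 161/20 - 67/4*e1 - 3/5*e2 + 183/10*e12
step 2: -483/40 + 2693/120*e1 - 1073/60*e2 + 427/12*e12
step 3: -77827/720 + 70879/720*e1 + 18919/180*e2 + 67/5*e12
step 4: -77827/720
Answer: -77827/720


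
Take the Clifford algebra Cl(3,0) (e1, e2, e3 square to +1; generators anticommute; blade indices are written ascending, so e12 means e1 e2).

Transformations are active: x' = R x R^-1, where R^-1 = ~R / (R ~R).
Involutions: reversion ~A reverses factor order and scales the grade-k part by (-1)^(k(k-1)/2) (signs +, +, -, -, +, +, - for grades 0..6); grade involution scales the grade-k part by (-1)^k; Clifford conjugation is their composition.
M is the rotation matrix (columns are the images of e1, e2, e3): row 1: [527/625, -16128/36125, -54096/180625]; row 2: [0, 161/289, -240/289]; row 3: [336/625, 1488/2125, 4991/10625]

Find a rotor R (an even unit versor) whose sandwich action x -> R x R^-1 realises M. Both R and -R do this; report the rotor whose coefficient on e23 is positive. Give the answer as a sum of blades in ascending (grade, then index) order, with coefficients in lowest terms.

Method: write R = a + b12*e12 + b13*e13 + b23*e23 with a^2 + b12^2 + b13^2 + b23^2 = 1 (so R^-1 = ~R). Expanding the columns R e_j ~R gives tr M = 4a^2 - 1 and, from the antisymmetric part, M21 - M12 = -4a*b12, M13 - M31 = 4a*b13, M32 - M23 = -4a*b23.
Here tr M = 13511/7225, so a^2 = (1 + tr M)/4 = 5184/7225 and a = ±72/85. Taking a = 72/85: M21 - M12 = 16128/36125, M13 - M31 = -6048/7225, M32 - M23 = 55296/36125, giving b12 = -56/425, b13 = -21/85, b23 = -192/425, i.e. R = 72/85 - 56/425*e12 - 21/85*e13 - 192/425*e23.
Its e23 coefficient is negative, so report the other preimage -R.
Answer: -72/85 + 56/425*e12 + 21/85*e13 + 192/425*e23. Recall the cover is two-to-one: with M of trace 13511/7225, both preimages act alike, and the stated e23 sign chooses the sheet.


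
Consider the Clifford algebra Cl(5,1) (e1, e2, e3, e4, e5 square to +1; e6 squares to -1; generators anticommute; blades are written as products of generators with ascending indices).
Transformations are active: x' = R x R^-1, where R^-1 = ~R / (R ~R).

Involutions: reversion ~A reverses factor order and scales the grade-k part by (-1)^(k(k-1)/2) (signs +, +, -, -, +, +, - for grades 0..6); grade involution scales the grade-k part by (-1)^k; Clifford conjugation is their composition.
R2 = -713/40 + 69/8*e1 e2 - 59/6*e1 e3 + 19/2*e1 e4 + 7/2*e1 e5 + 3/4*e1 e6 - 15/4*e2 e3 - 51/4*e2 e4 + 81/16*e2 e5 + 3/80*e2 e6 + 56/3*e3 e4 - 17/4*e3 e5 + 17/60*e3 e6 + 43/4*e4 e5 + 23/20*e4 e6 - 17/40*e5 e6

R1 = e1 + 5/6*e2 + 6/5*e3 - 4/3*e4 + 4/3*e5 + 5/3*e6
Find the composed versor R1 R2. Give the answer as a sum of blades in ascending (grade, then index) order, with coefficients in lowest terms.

Distribute over the terms of R1 (each basis-blade product reordered to ascending indices, repeated generators contracted through their squares):
(e1) R2 = -713/40*e1 + 69/8*e2 - 59/6*e3 + 19/2*e4 + 7/2*e5 + 3/4*e6 - 15/4*e1 e2 e3 - 51/4*e1 e2 e4 + 81/16*e1 e2 e5 + 3/80*e1 e2 e6 + 56/3*e1 e3 e4 - 17/4*e1 e3 e5 + 17/60*e1 e3 e6 + 43/4*e1 e4 e5 + 23/20*e1 e4 e6 - 17/40*e1 e5 e6
(5/6*e2) R2 = -115/16*e1 - 713/48*e2 - 25/8*e3 - 85/8*e4 + 135/32*e5 + 1/32*e6 + 295/36*e1 e2 e3 - 95/12*e1 e2 e4 - 35/12*e1 e2 e5 - 5/8*e1 e2 e6 + 140/9*e2 e3 e4 - 85/24*e2 e3 e5 + 17/72*e2 e3 e6 + 215/24*e2 e4 e5 + 23/24*e2 e4 e6 - 17/48*e2 e5 e6
(6/5*e3) R2 = 59/5*e1 + 9/2*e2 - 2139/100*e3 + 112/5*e4 - 51/10*e5 + 17/50*e6 + 207/20*e1 e2 e3 - 57/5*e1 e3 e4 - 21/5*e1 e3 e5 - 9/10*e1 e3 e6 + 153/10*e2 e3 e4 - 243/40*e2 e3 e5 - 9/200*e2 e3 e6 + 129/10*e3 e4 e5 + 69/50*e3 e4 e6 - 51/100*e3 e5 e6
(-4/3*e4) R2 = 38/3*e1 - 17*e2 + 224/9*e3 + 713/30*e4 - 43/3*e5 - 23/15*e6 - 23/2*e1 e2 e4 + 118/9*e1 e3 e4 + 14/3*e1 e4 e5 + e1 e4 e6 + 5*e2 e3 e4 + 27/4*e2 e4 e5 + 1/20*e2 e4 e6 - 17/3*e3 e4 e5 + 17/45*e3 e4 e6 + 17/30*e4 e5 e6
(4/3*e5) R2 = -14/3*e1 - 27/4*e2 + 17/3*e3 - 43/3*e4 - 713/30*e5 - 17/30*e6 + 23/2*e1 e2 e5 - 118/9*e1 e3 e5 + 38/3*e1 e4 e5 - e1 e5 e6 - 5*e2 e3 e5 - 17*e2 e4 e5 - 1/20*e2 e5 e6 + 224/9*e3 e4 e5 - 17/45*e3 e5 e6 - 23/15*e4 e5 e6
(5/3*e6) R2 = 5/4*e1 + 1/16*e2 + 17/36*e3 + 23/12*e4 - 17/24*e5 - 713/24*e6 + 115/8*e1 e2 e6 - 295/18*e1 e3 e6 + 95/6*e1 e4 e6 + 35/6*e1 e5 e6 - 25/4*e2 e3 e6 - 85/4*e2 e4 e6 + 135/16*e2 e5 e6 + 280/9*e3 e4 e6 - 85/12*e3 e5 e6 + 215/12*e4 e5 e6
Summing the partial products and collecting blades:
Answer: -317/80*e1 - 305/12*e2 - 5977/1800*e3 + 261/8*e4 - 17371/480*e5 - 73649/2400*e6 + 2663/180*e1 e2 e3 - 193/6*e1 e2 e4 + 655/48*e1 e2 e5 + 1103/80*e1 e2 e6 + 917/45*e1 e3 e4 - 3881/180*e1 e3 e5 - 3061/180*e1 e3 e6 + 337/12*e1 e4 e5 + 1079/60*e1 e4 e6 + 529/120*e1 e5 e6 + 3227/90*e2 e3 e4 - 877/60*e2 e3 e5 - 5453/900*e2 e3 e6 - 31/24*e2 e4 e5 - 2429/120*e2 e4 e6 + 241/30*e2 e5 e6 + 2891/90*e3 e4 e5 + 14791/450*e3 e4 e6 - 3587/450*e3 e5 e6 + 339/20*e4 e5 e6


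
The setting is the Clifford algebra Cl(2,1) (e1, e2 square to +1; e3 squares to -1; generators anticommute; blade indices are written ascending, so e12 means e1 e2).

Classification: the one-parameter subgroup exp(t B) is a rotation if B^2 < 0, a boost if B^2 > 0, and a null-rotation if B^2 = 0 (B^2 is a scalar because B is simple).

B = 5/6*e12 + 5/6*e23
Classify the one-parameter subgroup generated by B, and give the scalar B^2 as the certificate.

B^2 term by term: the squares give (5/6)^2*(e12)^2 + (5/6)^2*(e23)^2 = 25/36*(-1) + 25/36*(+1) = 0 (each basis 2-blade squares to minus the product of its generators' squares); cross terms between blades sharing an index anticommute and cancel. So B^2 = 0.
Answer: null-rotation, certificate B^2 = 0. Check the certificate: B^2 = 0, and that sign is decisive whatever form B takes.


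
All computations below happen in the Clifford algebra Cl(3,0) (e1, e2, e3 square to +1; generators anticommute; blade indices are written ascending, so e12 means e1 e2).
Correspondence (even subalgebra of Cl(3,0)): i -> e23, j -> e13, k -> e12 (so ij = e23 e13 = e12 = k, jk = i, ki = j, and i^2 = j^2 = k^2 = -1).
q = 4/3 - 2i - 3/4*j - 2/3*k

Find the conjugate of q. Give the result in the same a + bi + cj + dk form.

In blades: q = 4/3 - 2/3*e12 - 3/4*e13 - 2*e23.
Quaternion conjugation is reversion on the even subalgebra: the scalar is fixed and every grade-2 blade flips sign, giving 4/3 + 2/3*e12 + 3/4*e13 + 2*e23; translating back:
Answer: 4/3 + 2i + 3/4*j + 2/3*k


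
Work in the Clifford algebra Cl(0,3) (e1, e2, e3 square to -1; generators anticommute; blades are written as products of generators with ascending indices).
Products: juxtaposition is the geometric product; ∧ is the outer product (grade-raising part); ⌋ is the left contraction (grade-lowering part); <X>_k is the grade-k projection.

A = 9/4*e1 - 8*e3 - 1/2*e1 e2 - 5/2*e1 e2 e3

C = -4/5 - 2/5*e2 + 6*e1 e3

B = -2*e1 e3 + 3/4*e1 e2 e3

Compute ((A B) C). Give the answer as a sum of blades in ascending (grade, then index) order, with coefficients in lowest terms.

step 1: -15/8 + 16*e1 + 5*e2 + 39/8*e3 + 6*e1 e2 - 11/16*e2 e3
step 2: 7/2 + 377/20*e1 - 13/4*e2 - 797/8*e3 - 283/40*e1 e2 - 45/4*e1 e3 + 77/2*e2 e3 - 30*e1 e2 e3
Answer: 7/2 + 377/20*e1 - 13/4*e2 - 797/8*e3 - 283/40*e1 e2 - 45/4*e1 e3 + 77/2*e2 e3 - 30*e1 e2 e3


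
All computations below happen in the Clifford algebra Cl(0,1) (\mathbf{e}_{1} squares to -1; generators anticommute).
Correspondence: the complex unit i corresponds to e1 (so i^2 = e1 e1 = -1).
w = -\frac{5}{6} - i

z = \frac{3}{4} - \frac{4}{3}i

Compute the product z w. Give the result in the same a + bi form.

In blades: z = \frac{3}{4} - \frac{4}{3} e_{1}, w = -\frac{5}{6} - e_{1}.
Distribute z over w term by term (generator squares from the signature, products reordered to ascending indices): (\frac{3}{4})*w = -\frac{5}{8} - \frac{3}{4} e_{1}; (-\frac{4}{3} e_{1})*w = -\frac{4}{3} + \frac{10}{9} e_{1}.
Sum: -\frac{47}{24} + \frac{13}{36} e_{1}; translating back through the correspondence:
Answer: -\frac{47}{24} + \frac{13}{36}i


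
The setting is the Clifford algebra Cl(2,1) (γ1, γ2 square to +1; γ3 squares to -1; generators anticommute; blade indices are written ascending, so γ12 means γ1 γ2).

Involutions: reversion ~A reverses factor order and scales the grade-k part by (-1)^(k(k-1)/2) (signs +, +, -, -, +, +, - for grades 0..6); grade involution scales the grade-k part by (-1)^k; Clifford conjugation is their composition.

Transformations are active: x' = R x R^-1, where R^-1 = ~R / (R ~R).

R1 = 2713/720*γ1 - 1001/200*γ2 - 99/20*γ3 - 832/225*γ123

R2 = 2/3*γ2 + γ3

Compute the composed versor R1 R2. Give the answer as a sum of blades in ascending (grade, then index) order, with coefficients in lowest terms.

Distribute over the terms of R2 (each basis-blade product reordered to ascending indices, repeated generators contracted through their squares):
R1 (2/3*γ2) = -1001/300 + 2713/1080*γ12 + 1664/675*γ13 + 33/10*γ23
R1 (γ3) = 99/20 + 832/225*γ12 + 2713/720*γ13 - 1001/200*γ23
Summing the partial products and collecting blades:
Answer: 121/75 + 33533/5400*γ12 + 67319/10800*γ13 - 341/200*γ23


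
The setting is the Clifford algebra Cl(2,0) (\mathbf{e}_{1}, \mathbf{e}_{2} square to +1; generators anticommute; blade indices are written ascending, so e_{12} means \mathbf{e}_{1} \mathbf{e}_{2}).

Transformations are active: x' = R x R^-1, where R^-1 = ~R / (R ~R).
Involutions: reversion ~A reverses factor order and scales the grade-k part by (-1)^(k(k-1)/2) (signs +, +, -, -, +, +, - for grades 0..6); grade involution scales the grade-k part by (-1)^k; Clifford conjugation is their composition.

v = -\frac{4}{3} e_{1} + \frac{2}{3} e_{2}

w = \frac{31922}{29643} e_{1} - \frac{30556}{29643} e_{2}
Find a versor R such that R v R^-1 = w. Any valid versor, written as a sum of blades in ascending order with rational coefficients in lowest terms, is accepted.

A norm check does it: q(v) = q(w) = \frac{20}{9}, hence R = v + w = -\frac{2534}{9881} e_{1} - \frac{3598}{9881} e_{2} realises the map — parallel part kept, (v - w)/2 negated, v carried to w.
Answer: -\frac{2534}{9881} e_{1} - \frac{3598}{9881} e_{2}


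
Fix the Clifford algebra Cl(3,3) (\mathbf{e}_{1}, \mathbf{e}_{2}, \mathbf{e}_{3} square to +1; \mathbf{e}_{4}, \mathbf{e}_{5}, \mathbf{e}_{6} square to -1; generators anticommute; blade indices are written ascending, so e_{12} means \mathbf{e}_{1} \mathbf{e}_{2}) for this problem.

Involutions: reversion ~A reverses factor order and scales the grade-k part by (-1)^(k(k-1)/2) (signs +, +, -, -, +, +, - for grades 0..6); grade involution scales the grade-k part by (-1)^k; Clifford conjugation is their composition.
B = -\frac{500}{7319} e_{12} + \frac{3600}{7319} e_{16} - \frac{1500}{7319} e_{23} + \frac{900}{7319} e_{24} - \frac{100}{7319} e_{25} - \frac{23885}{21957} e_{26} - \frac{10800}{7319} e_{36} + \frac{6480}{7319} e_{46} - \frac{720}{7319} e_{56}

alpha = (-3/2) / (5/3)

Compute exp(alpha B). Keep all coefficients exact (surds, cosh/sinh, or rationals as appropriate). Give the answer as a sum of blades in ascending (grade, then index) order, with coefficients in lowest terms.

B^2 term by term: the squares give (-\frac{500}{7319})^2*(e_{12})^2 + (\frac{3600}{7319})^2*(e_{16})^2 + (-\frac{1500}{7319})^2*(e_{23})^2 + (\frac{900}{7319})^2*(e_{24})^2 + (-\frac{100}{7319})^2*(e_{25})^2 + (-\frac{23885}{21957})^2*(e_{26})^2 + (-\frac{10800}{7319})^2*(e_{36})^2 + (\frac{6480}{7319})^2*(e_{46})^2 + (-\frac{720}{7319})^2*(e_{56})^2 = \frac{250000}{53567761}*(-1) + \frac{12960000}{53567761}*(+1) + \frac{2250000}{53567761}*(-1) + \frac{810000}{53567761}*(+1) + \frac{10000}{53567761}*(+1) + \frac{570493225}{482109849}*(+1) + \frac{116640000}{53567761}*(+1) + \frac{41990400}{53567761}*(-1) + \frac{518400}{53567761}*(-1) = \frac{25}{9} (each basis 2-blade squares to minus the product of its generators' squares); cross terms between blades sharing an index anticommute and cancel; the commuting (index-disjoint) pairs give grade-4 terms 2*c*c'*(blade product), which cancel blade by blade — e_{1236}: \frac{10800000}{53567761} - \frac{10800000}{53567761} = 0; e_{1246}: -\frac{6480000}{53567761} + \frac{6480000}{53567761} = 0; e_{1256}: \frac{720000}{53567761} - \frac{720000}{53567761} = 0; e_{2346}: -\frac{19440000}{53567761} + \frac{19440000}{53567761} = 0; e_{2356}: \frac{2160000}{53567761} - \frac{2160000}{53567761} = 0; e_{2456}: -\frac{1296000}{53567761} + \frac{1296000}{53567761} = 0 — confirming B is simple. So B^2 = \frac{25}{9}.
B^2 = \frac{25}{9} — the positive square puts this in the hyperbolic regime; l = \frac{5}{3}, alpha*l = - \frac{3}{2}, so exp(alpha B) = cosh(- \frac{3}{2}) + (sinh(- \frac{3}{2})/(\frac{5}{3}))*B = \cosh{\left(\frac{3}{2} \right)} + (- \frac{3 \sinh{\left(\frac{3}{2} \right)}}{5})*B.
Answer: \cosh{\left(\frac{3}{2} \right)} + \frac{300 \sinh{\left(\frac{3}{2} \right)}}{7319} e_{12} - \frac{2160 \sinh{\left(\frac{3}{2} \right)}}{7319} e_{16} + \frac{900 \sinh{\left(\frac{3}{2} \right)}}{7319} e_{23} - \frac{540 \sinh{\left(\frac{3}{2} \right)}}{7319} e_{24} + \frac{60 \sinh{\left(\frac{3}{2} \right)}}{7319} e_{25} + \frac{4777 \sinh{\left(\frac{3}{2} \right)}}{7319} e_{26} + \frac{6480 \sinh{\left(\frac{3}{2} \right)}}{7319} e_{36} - \frac{3888 \sinh{\left(\frac{3}{2} \right)}}{7319} e_{46} + \frac{432 \sinh{\left(\frac{3}{2} \right)}}{7319} e_{56}


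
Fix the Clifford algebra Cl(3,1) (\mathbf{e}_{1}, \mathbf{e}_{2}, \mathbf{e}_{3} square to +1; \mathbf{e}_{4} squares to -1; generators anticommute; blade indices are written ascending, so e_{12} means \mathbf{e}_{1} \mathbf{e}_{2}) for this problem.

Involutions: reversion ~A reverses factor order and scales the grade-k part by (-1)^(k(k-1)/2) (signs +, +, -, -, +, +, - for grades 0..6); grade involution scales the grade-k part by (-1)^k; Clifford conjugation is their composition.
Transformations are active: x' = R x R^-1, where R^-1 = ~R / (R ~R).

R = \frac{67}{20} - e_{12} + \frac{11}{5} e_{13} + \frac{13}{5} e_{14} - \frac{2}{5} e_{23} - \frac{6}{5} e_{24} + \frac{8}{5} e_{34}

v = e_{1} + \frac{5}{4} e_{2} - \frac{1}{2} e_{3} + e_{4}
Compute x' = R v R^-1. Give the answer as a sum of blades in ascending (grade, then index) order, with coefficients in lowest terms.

~R = \frac{67}{20} + e_{12} - \frac{11}{5} e_{13} - \frac{13}{5} e_{14} + \frac{2}{5} e_{23} + \frac{6}{5} e_{24} - \frac{8}{5} e_{34}, and R ~R = \frac{517}{80}, so R^-1 = ~R / (\frac{517}{80}).
R v = -\frac{8}{5} e_{1} + \frac{527}{80} e_{2} - \frac{199}{40} e_{3} + \frac{61}{20} e_{4} - \frac{53}{20} e_{123} - \frac{109}{20} e_{124} + \frac{51}{10} e_{134} + e_{234}
Answer: -\frac{3557}{517} e_{1} + \frac{5177}{2068} e_{2} - \frac{109}{1034} e_{3} + \frac{3721}{517} e_{4}


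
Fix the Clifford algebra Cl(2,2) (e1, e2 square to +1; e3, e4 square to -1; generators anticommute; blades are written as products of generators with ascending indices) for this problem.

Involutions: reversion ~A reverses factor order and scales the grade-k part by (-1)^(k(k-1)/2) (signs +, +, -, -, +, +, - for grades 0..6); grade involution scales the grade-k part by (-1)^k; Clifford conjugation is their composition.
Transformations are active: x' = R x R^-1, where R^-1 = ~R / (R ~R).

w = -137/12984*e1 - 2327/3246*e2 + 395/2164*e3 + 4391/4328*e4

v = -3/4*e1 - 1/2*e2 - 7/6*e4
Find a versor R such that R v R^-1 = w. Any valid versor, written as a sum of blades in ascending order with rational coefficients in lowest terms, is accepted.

A norm check does it: q(v) = q(w) = -79/144, hence R = v + w = -9875/12984*e1 - 1975/1623*e2 + 395/2164*e3 - 1975/12984*e4 realises the map — parallel part kept, (v - w)/2 negated, v carried to w.
Answer: -9875/12984*e1 - 1975/1623*e2 + 395/2164*e3 - 1975/12984*e4


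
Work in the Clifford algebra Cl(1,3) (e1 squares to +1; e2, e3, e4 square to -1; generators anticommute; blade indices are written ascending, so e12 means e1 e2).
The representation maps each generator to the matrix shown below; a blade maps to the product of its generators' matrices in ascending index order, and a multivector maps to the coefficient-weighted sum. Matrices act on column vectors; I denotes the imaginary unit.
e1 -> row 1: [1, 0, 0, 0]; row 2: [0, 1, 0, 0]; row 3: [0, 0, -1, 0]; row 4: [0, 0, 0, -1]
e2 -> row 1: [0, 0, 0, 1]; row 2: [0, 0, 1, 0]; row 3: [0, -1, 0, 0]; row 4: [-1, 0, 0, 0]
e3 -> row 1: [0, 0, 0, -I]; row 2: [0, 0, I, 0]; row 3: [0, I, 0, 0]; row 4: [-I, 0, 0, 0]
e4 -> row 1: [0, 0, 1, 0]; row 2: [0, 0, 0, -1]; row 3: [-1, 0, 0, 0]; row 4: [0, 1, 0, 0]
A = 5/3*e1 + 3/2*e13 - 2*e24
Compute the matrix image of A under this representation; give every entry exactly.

Bivector images (products of the table entries): rho(e13) = rho(e1)rho(e3) = row 1: [0, 0, 0, -I]; row 2: [0, 0, I, 0]; row 3: [0, -I, 0, 0]; row 4: [I, 0, 0, 0]; rho(e24) = rho(e2)rho(e4) = row 1: [0, 1, 0, 0]; row 2: [-1, 0, 0, 0]; row 3: [0, 0, 0, 1]; row 4: [0, 0, -1, 0].
M = (5/3)*rho(e1) + (3/2)*rho(e13) + (-2)*rho(e24), summed entrywise:
Answer: row 1: [5/3, -2, 0, -3*I/2]; row 2: [2, 5/3, 3*I/2, 0]; row 3: [0, -3*I/2, -5/3, -2]; row 4: [3*I/2, 0, 2, -5/3]


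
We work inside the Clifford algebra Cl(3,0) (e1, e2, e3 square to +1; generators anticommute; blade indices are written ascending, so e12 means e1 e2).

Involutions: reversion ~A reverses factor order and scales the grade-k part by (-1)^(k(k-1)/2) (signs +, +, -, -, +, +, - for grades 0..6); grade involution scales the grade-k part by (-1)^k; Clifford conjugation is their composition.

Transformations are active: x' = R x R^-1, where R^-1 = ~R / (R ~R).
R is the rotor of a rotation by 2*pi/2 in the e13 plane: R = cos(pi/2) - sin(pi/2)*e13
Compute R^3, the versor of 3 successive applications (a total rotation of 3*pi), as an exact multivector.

Because a rotor carries half the rotation angle, composing 3 copies of this e13-plane rotor multiplies the phase: 3*(pi/2) = 3*pi/2, hence R^3 = cos(3*pi/2) - sin(3*pi/2)*e13.
cos(3*pi/2) = 0 and sin(3*pi/2) = -1, so R^3 = e13. The net rotation is 1*pi (after discarding 1 full turn, each of which contributes a factor -1 to the rotor); the rotor keeps the half-angle phase exactly.
Answer: e13


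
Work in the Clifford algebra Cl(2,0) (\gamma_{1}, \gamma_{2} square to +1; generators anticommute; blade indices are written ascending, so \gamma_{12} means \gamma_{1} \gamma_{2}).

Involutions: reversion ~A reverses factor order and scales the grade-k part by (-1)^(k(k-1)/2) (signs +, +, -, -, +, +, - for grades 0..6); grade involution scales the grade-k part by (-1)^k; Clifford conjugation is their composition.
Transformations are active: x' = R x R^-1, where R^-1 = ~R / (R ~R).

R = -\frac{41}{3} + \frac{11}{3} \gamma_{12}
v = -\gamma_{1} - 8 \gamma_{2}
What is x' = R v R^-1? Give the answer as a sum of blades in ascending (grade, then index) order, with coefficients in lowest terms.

~R = -\frac{41}{3} - \frac{11}{3} \gamma_{12}, and R ~R = \frac{1802}{9}, so R^-1 = ~R / (\frac{1802}{9}).
R v = -\frac{47}{3} \gamma_{1} + 113 \gamma_{2}
Answer: \frac{2828}{901} \gamma_{1} - \frac{6691}{901} \gamma_{2}


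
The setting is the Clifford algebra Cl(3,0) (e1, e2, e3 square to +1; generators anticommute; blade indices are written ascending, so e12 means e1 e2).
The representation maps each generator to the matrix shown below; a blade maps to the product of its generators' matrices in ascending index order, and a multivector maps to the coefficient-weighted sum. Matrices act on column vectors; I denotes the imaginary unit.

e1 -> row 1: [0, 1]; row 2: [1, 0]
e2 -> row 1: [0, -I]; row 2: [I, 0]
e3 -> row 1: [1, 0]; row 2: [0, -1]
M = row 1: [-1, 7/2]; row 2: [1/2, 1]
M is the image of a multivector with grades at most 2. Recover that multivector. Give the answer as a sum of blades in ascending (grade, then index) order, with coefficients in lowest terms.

Method: 1, rho(e1), rho(e2), rho(e3) form a trace-orthogonal basis of the 2x2 complex matrices (tr(X Y) = 2 if X = Y, else 0), so M = m0*1 + m1*rho(e1) + m2*rho(e2) + m3*rho(e3) with m0 = tr(M)/2 = 0, m1 = tr(M rho(e1))/2 = 2, m2 = tr(M rho(e2))/2 = 3*I/2, m3 = tr(M rho(e3))/2 = -1.
Multiplying table entries, the bivector images are rho(e12) = I*rho(e3), rho(e13) = -I*rho(e2), rho(e23) = I*rho(e1); with real blade coefficients the real parts of m0..m3 are the coefficients of 1, e1, e2, e3 and the imaginary parts give the bivectors (e23: Im m1, e13: -Im m2, e12: Im m3).
Answer: 2*e1 - e3 - 3/2*e13


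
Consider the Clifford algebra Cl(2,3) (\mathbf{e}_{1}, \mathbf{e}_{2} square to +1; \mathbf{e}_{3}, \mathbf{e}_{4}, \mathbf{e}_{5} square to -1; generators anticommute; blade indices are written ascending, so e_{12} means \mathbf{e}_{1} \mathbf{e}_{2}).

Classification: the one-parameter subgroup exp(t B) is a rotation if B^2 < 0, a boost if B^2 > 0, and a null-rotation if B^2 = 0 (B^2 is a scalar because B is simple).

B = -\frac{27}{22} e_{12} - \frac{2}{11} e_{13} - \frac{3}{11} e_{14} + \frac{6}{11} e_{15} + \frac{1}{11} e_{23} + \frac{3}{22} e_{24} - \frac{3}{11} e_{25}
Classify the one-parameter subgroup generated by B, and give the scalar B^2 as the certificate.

B^2 term by term: the squares give (-\frac{27}{22})^2*(e_{12})^2 + (-\frac{2}{11})^2*(e_{13})^2 + (-\frac{3}{11})^2*(e_{14})^2 + (\frac{6}{11})^2*(e_{15})^2 + (\frac{1}{11})^2*(e_{23})^2 + (\frac{3}{22})^2*(e_{24})^2 + (-\frac{3}{11})^2*(e_{25})^2 = \frac{729}{484}*(-1) + \frac{4}{121}*(+1) + \frac{9}{121}*(+1) + \frac{36}{121}*(+1) + \frac{1}{121}*(+1) + \frac{9}{484}*(+1) + \frac{9}{121}*(+1) = -1 (each basis 2-blade squares to minus the product of its generators' squares); cross terms between blades sharing an index anticommute and cancel; the commuting (index-disjoint) pairs give grade-4 terms 2*c*c'*(blade product), which cancel blade by blade — e_{1234}: \frac{6}{121} - \frac{6}{121} = 0; e_{1235}: -\frac{12}{121} + \frac{12}{121} = 0; e_{1245}: -\frac{18}{121} + \frac{18}{121} = 0 — confirming B is simple. So B^2 = -1.
Answer: rotation, certificate B^2 = -1. B^2 = -1 is basis-independent, so its sign is the whole story.
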